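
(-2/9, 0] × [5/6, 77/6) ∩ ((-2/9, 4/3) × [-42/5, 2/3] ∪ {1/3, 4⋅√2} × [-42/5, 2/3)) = ∅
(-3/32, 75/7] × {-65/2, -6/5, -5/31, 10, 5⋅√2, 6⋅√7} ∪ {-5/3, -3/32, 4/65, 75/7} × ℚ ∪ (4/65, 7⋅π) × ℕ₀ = ({-5/3, -3/32, 4/65, 75/7} × ℚ) ∪ ((4/65, 7⋅π) × ℕ₀) ∪ ((-3/32, 75/7] × {-65/2, -6/5, -5/31, 10, 5⋅√2, 6⋅√7})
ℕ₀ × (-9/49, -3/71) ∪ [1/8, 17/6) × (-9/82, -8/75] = (ℕ₀ × (-9/49, -3/71)) ∪ ([1/8, 17/6) × (-9/82, -8/75])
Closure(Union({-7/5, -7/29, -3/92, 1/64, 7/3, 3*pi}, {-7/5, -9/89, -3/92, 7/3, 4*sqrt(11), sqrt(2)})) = {-7/5, -7/29, -9/89, -3/92, 1/64, 7/3, 4*sqrt(11), sqrt(2), 3*pi}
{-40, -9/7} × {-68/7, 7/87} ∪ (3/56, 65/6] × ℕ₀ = ({-40, -9/7} × {-68/7, 7/87}) ∪ ((3/56, 65/6] × ℕ₀)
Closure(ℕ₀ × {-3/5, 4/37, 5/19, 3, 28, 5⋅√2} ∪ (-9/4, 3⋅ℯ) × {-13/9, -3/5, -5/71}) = ([-9/4, 3⋅ℯ] × {-13/9, -3/5, -5/71}) ∪ (ℕ₀ × {-3/5, 4/37, 5/19, 3, 28, 5⋅√2})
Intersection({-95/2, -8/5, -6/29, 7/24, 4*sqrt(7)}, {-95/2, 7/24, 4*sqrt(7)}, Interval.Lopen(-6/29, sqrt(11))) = {7/24}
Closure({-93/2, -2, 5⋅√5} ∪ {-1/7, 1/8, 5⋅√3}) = {-93/2, -2, -1/7, 1/8, 5⋅√3, 5⋅√5}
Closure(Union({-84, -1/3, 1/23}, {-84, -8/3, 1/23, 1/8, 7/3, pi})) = {-84, -8/3, -1/3, 1/23, 1/8, 7/3, pi}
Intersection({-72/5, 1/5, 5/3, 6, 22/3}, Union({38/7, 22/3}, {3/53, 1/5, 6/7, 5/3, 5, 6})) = {1/5, 5/3, 6, 22/3}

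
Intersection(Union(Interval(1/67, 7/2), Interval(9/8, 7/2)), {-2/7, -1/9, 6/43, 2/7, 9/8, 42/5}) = {6/43, 2/7, 9/8}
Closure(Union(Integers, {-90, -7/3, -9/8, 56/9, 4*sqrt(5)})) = Union({-7/3, -9/8, 56/9, 4*sqrt(5)}, Integers)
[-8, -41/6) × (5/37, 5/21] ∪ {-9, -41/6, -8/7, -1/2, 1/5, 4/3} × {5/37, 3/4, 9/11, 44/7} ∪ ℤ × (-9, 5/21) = (ℤ × (-9, 5/21)) ∪ ([-8, -41/6) × (5/37, 5/21]) ∪ ({-9, -41/6, -8/7, -1/2, 1/5, 4/3} × {5/37, 3/4, 9/11, 44/7})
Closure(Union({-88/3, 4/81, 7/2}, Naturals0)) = Union({-88/3, 4/81, 7/2}, Naturals0)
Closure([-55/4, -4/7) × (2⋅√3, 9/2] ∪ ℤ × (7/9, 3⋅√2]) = (ℤ × [7/9, 3⋅√2]) ∪ ({-55/4, -4/7} × [2⋅√3, 9/2]) ∪ ([-55/4, -4/7] × {9/2, 2⋅√3}) ∪ ([-55/4, -4/7) × (2⋅√3, 9/2])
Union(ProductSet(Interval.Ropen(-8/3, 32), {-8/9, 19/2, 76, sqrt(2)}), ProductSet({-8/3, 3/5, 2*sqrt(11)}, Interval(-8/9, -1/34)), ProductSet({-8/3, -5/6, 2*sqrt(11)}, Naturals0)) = Union(ProductSet({-8/3, -5/6, 2*sqrt(11)}, Naturals0), ProductSet({-8/3, 3/5, 2*sqrt(11)}, Interval(-8/9, -1/34)), ProductSet(Interval.Ropen(-8/3, 32), {-8/9, 19/2, 76, sqrt(2)}))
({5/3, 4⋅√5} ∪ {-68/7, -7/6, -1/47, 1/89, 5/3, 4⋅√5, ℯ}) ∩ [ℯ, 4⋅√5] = {4⋅√5, ℯ}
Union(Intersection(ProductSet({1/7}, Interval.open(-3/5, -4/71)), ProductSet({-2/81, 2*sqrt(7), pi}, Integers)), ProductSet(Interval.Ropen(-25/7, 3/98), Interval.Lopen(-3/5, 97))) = ProductSet(Interval.Ropen(-25/7, 3/98), Interval.Lopen(-3/5, 97))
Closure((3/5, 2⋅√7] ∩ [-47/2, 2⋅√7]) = [3/5, 2⋅√7]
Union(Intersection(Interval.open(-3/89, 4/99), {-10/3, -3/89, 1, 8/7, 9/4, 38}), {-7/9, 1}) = {-7/9, 1}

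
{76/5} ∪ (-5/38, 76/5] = (-5/38, 76/5]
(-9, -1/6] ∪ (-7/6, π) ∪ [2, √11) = (-9, √11)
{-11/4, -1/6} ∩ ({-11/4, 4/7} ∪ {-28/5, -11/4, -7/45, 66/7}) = {-11/4}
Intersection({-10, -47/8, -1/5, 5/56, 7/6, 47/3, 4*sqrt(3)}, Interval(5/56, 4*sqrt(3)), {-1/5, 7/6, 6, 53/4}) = {7/6}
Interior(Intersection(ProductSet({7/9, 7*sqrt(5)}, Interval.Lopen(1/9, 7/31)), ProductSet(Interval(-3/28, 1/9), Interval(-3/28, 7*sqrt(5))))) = EmptySet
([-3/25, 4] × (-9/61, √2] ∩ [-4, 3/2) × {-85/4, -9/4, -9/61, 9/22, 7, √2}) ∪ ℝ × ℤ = (ℝ × ℤ) ∪ ([-3/25, 3/2) × {9/22, √2})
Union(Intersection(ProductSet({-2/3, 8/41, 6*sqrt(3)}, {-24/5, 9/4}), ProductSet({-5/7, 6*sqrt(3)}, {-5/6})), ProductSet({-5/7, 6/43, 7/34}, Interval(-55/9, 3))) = ProductSet({-5/7, 6/43, 7/34}, Interval(-55/9, 3))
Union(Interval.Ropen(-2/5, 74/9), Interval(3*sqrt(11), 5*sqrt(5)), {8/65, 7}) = Union(Interval.Ropen(-2/5, 74/9), Interval(3*sqrt(11), 5*sqrt(5)))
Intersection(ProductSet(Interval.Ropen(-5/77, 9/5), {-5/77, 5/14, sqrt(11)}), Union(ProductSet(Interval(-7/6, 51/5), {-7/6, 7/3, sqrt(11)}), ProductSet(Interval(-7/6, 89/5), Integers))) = ProductSet(Interval.Ropen(-5/77, 9/5), {sqrt(11)})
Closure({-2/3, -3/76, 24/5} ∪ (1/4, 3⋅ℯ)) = {-2/3, -3/76} ∪ [1/4, 3⋅ℯ]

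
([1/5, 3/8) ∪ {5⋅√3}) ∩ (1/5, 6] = (1/5, 3/8)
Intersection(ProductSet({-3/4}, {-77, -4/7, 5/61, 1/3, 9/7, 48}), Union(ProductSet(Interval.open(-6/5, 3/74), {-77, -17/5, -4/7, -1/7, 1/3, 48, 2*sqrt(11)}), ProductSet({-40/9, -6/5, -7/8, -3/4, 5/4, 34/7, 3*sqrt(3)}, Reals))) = ProductSet({-3/4}, {-77, -4/7, 5/61, 1/3, 9/7, 48})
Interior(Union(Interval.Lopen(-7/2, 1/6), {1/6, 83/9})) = Interval.open(-7/2, 1/6)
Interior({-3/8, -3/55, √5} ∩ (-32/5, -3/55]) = ∅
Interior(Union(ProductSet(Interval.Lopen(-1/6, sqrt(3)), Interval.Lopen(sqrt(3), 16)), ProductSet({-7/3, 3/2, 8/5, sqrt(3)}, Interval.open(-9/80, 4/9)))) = ProductSet(Interval.open(-1/6, sqrt(3)), Interval.open(sqrt(3), 16))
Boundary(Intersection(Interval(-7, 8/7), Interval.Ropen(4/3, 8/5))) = EmptySet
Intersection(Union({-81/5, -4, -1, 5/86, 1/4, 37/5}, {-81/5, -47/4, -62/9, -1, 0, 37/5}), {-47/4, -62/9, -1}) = {-47/4, -62/9, -1}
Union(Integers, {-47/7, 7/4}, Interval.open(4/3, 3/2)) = Union({-47/7, 7/4}, Integers, Interval.open(4/3, 3/2))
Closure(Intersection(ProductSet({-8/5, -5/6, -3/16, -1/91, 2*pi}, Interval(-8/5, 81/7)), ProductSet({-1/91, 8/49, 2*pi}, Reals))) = ProductSet({-1/91, 2*pi}, Interval(-8/5, 81/7))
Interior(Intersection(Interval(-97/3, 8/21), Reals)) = Interval.open(-97/3, 8/21)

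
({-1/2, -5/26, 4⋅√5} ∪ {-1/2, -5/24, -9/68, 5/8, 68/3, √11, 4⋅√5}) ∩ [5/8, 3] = {5/8}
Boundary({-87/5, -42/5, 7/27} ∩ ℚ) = {-87/5, -42/5, 7/27}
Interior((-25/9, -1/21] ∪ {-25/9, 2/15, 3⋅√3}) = (-25/9, -1/21)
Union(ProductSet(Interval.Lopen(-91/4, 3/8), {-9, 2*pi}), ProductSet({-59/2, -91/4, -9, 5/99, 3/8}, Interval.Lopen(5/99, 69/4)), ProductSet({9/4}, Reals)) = Union(ProductSet({9/4}, Reals), ProductSet({-59/2, -91/4, -9, 5/99, 3/8}, Interval.Lopen(5/99, 69/4)), ProductSet(Interval.Lopen(-91/4, 3/8), {-9, 2*pi}))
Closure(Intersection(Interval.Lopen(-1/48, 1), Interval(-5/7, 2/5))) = Interval(-1/48, 2/5)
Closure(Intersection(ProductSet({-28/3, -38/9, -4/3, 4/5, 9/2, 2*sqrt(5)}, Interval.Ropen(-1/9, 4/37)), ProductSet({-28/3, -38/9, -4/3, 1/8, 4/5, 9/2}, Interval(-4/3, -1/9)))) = ProductSet({-28/3, -38/9, -4/3, 4/5, 9/2}, {-1/9})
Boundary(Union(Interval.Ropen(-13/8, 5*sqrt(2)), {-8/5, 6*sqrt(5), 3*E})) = {-13/8, 5*sqrt(2), 6*sqrt(5), 3*E}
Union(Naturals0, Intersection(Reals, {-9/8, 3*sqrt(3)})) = Union({-9/8, 3*sqrt(3)}, Naturals0)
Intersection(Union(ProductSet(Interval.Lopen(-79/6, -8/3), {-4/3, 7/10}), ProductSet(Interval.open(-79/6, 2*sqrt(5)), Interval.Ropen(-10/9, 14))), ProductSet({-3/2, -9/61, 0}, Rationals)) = ProductSet({-3/2, -9/61, 0}, Intersection(Interval.Ropen(-10/9, 14), Rationals))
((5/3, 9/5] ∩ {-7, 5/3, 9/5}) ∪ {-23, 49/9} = {-23, 9/5, 49/9}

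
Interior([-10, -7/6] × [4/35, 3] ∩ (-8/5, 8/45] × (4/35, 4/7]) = (-8/5, -7/6) × (4/35, 4/7)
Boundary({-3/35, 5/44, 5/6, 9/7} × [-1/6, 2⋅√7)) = {-3/35, 5/44, 5/6, 9/7} × [-1/6, 2⋅√7]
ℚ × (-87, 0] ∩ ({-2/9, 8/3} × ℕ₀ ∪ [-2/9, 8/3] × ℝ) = (ℚ ∩ [-2/9, 8/3]) × (-87, 0]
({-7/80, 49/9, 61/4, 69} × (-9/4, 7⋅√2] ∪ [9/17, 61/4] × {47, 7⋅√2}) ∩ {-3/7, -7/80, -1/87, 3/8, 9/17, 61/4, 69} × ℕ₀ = ({9/17, 61/4} × {47}) ∪ ({-7/80, 61/4, 69} × {0, 1, …, 9})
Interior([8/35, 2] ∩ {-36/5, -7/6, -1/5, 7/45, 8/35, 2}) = ∅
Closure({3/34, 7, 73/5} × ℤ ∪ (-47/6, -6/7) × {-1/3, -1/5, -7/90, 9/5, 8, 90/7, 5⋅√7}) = ({3/34, 7, 73/5} × ℤ) ∪ ([-47/6, -6/7] × {-1/3, -1/5, -7/90, 9/5, 8, 90/7, 5⋅√7})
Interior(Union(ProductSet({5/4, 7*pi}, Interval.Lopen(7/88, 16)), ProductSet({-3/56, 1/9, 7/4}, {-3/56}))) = EmptySet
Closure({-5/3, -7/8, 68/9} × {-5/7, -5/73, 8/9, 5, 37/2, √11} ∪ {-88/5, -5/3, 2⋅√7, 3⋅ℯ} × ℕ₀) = ({-88/5, -5/3, 2⋅√7, 3⋅ℯ} × ℕ₀) ∪ ({-5/3, -7/8, 68/9} × {-5/7, -5/73, 8/9, 5, 37/2, √11})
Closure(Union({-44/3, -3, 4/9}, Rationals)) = Reals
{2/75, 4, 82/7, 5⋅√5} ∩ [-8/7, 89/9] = {2/75, 4}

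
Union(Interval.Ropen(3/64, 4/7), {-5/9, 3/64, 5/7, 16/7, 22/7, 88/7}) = Union({-5/9, 5/7, 16/7, 22/7, 88/7}, Interval.Ropen(3/64, 4/7))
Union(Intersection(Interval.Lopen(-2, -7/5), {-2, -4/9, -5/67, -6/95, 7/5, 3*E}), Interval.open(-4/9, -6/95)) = Interval.open(-4/9, -6/95)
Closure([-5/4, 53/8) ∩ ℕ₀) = {0, 1, …, 6}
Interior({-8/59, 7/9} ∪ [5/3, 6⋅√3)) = (5/3, 6⋅√3)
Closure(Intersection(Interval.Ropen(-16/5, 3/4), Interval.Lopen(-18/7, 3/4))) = Interval(-18/7, 3/4)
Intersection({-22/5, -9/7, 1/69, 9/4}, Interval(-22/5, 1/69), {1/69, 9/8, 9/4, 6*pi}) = {1/69}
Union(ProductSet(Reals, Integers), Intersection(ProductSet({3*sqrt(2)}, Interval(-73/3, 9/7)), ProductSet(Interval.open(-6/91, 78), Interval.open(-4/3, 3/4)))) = Union(ProductSet({3*sqrt(2)}, Interval.open(-4/3, 3/4)), ProductSet(Reals, Integers))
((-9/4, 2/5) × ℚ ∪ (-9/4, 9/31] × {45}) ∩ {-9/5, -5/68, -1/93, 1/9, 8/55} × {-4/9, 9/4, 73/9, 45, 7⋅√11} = {-9/5, -5/68, -1/93, 1/9, 8/55} × {-4/9, 9/4, 73/9, 45}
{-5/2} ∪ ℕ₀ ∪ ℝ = ℝ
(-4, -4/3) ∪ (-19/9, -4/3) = (-4, -4/3)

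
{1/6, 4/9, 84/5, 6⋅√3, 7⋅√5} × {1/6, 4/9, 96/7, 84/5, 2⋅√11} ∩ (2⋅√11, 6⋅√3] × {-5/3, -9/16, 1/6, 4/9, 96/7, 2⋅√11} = {6⋅√3} × {1/6, 4/9, 96/7, 2⋅√11}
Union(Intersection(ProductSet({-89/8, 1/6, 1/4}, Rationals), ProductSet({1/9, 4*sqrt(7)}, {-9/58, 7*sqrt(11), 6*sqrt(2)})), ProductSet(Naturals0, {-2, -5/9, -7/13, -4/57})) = ProductSet(Naturals0, {-2, -5/9, -7/13, -4/57})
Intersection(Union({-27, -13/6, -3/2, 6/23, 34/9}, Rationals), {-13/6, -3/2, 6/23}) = {-13/6, -3/2, 6/23}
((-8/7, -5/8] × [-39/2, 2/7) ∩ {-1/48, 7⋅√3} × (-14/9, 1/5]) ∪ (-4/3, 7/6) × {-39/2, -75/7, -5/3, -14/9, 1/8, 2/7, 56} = (-4/3, 7/6) × {-39/2, -75/7, -5/3, -14/9, 1/8, 2/7, 56}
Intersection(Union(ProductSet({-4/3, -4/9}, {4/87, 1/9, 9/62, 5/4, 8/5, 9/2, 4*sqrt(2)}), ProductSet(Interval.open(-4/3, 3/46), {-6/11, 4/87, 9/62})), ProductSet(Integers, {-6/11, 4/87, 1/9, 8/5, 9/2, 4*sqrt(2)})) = ProductSet(Range(-1, 1, 1), {-6/11, 4/87})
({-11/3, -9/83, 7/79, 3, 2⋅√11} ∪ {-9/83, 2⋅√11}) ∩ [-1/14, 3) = {7/79}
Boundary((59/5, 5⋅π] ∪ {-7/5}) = {-7/5, 59/5, 5⋅π}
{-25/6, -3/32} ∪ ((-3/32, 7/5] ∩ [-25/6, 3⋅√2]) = {-25/6} ∪ [-3/32, 7/5]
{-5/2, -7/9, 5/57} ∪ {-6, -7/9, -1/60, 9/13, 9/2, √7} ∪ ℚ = ℚ ∪ {√7}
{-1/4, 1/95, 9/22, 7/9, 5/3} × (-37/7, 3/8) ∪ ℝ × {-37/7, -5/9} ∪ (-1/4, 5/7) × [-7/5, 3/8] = (ℝ × {-37/7, -5/9}) ∪ ((-1/4, 5/7) × [-7/5, 3/8]) ∪ ({-1/4, 1/95, 9/22, 7/9, 5/3} × (-37/7, 3/8))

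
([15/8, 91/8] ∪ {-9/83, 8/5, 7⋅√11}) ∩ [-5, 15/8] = {-9/83, 8/5, 15/8}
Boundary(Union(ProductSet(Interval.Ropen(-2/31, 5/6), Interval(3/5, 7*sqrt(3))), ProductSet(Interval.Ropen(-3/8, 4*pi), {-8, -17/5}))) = Union(ProductSet({-2/31, 5/6}, Interval(3/5, 7*sqrt(3))), ProductSet(Interval(-3/8, 4*pi), {-8, -17/5}), ProductSet(Interval(-2/31, 5/6), {3/5, 7*sqrt(3)}))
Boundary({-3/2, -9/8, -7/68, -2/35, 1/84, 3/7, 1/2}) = {-3/2, -9/8, -7/68, -2/35, 1/84, 3/7, 1/2}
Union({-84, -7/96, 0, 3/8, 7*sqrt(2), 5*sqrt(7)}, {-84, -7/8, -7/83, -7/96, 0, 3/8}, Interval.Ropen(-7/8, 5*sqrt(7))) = Union({-84}, Interval(-7/8, 5*sqrt(7)))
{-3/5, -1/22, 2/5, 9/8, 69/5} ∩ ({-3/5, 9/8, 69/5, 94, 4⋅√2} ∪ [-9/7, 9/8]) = {-3/5, -1/22, 2/5, 9/8, 69/5}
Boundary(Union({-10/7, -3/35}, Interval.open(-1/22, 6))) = {-10/7, -3/35, -1/22, 6}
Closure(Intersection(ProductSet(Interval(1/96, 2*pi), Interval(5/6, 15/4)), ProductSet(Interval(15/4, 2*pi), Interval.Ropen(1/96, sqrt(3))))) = ProductSet(Interval(15/4, 2*pi), Interval(5/6, sqrt(3)))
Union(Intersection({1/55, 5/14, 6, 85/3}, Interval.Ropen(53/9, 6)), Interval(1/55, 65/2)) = Interval(1/55, 65/2)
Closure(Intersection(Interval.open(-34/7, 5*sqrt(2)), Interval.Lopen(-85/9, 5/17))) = Interval(-34/7, 5/17)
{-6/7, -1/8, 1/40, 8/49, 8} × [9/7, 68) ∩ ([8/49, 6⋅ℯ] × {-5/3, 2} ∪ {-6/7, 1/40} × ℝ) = ({8/49, 8} × {2}) ∪ ({-6/7, 1/40} × [9/7, 68))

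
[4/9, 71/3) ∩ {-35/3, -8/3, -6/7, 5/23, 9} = {9}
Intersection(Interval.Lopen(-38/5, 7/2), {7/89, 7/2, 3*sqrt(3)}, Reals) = {7/89, 7/2}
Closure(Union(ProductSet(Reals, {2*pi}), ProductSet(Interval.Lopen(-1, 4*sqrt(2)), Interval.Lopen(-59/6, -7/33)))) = Union(ProductSet({-1, 4*sqrt(2)}, Interval(-59/6, -7/33)), ProductSet(Interval(-1, 4*sqrt(2)), {-59/6, -7/33}), ProductSet(Interval.Lopen(-1, 4*sqrt(2)), Interval.Lopen(-59/6, -7/33)), ProductSet(Reals, {2*pi}))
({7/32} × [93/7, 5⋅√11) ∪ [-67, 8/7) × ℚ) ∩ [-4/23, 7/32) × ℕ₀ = [-4/23, 7/32) × ℕ₀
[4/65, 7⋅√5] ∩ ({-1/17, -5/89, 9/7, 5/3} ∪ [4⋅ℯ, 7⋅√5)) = {9/7, 5/3} ∪ [4⋅ℯ, 7⋅√5)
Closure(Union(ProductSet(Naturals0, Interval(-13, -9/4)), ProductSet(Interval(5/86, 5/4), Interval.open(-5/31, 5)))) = Union(ProductSet(Interval(5/86, 5/4), Interval(-5/31, 5)), ProductSet(Union(Complement(Naturals0, Interval.open(5/86, 5/4)), Naturals0), Interval(-13, -9/4)))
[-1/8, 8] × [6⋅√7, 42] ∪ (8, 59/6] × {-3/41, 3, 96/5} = ((8, 59/6] × {-3/41, 3, 96/5}) ∪ ([-1/8, 8] × [6⋅√7, 42])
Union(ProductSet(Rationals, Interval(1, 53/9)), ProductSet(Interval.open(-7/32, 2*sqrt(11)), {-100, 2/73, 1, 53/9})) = Union(ProductSet(Interval.open(-7/32, 2*sqrt(11)), {-100, 2/73, 1, 53/9}), ProductSet(Rationals, Interval(1, 53/9)))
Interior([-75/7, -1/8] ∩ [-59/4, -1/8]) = (-75/7, -1/8)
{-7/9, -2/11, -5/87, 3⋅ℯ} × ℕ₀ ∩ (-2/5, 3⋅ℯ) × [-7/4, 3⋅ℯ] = {-2/11, -5/87} × {0, 1, …, 8}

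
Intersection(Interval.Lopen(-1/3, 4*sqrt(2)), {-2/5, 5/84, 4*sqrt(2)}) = {5/84, 4*sqrt(2)}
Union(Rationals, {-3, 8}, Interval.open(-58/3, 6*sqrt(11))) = Union(Interval.Ropen(-58/3, 6*sqrt(11)), Rationals)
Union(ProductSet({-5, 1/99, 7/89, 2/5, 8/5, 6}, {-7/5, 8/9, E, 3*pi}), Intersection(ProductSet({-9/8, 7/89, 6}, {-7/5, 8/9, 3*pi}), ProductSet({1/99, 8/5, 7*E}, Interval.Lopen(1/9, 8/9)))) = ProductSet({-5, 1/99, 7/89, 2/5, 8/5, 6}, {-7/5, 8/9, E, 3*pi})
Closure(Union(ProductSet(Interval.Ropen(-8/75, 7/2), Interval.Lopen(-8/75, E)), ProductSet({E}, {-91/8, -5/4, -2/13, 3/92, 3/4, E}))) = Union(ProductSet({E}, {-91/8, -5/4, -2/13, 3/92, 3/4, E}), ProductSet({-8/75, 7/2}, Interval(-8/75, E)), ProductSet(Interval(-8/75, 7/2), {-8/75, E}), ProductSet(Interval.Ropen(-8/75, 7/2), Interval.Lopen(-8/75, E)))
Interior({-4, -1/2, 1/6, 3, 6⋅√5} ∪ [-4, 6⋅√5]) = (-4, 6⋅√5)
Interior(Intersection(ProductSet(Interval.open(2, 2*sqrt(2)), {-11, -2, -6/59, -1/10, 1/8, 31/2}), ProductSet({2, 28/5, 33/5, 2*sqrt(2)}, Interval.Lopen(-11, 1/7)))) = EmptySet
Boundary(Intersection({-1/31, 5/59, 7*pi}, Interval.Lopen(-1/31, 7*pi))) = {5/59, 7*pi}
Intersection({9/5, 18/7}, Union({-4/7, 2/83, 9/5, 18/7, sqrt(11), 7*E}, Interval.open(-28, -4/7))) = {9/5, 18/7}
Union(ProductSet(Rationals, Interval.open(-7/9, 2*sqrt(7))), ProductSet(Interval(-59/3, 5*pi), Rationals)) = Union(ProductSet(Interval(-59/3, 5*pi), Rationals), ProductSet(Rationals, Interval.open(-7/9, 2*sqrt(7))))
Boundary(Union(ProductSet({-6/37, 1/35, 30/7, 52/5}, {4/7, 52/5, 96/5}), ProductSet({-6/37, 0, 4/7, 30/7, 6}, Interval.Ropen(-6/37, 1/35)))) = Union(ProductSet({-6/37, 1/35, 30/7, 52/5}, {4/7, 52/5, 96/5}), ProductSet({-6/37, 0, 4/7, 30/7, 6}, Interval(-6/37, 1/35)))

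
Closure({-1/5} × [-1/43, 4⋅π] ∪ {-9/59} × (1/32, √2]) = ({-1/5} × [-1/43, 4⋅π]) ∪ ({-9/59} × [1/32, √2])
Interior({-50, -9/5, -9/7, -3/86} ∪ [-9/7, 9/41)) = (-9/7, 9/41)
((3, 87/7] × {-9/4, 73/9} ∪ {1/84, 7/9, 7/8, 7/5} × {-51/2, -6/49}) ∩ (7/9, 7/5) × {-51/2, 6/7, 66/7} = {7/8} × {-51/2}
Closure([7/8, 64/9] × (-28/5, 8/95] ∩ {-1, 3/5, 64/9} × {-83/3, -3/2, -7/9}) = {64/9} × {-3/2, -7/9}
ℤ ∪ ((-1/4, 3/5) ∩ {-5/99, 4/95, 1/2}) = ℤ ∪ {-5/99, 4/95, 1/2}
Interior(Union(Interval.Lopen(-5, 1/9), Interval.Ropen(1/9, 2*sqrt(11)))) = Interval.open(-5, 2*sqrt(11))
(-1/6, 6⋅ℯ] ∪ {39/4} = (-1/6, 6⋅ℯ]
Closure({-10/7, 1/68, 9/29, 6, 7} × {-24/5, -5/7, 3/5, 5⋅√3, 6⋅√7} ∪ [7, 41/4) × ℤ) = ([7, 41/4] × ℤ) ∪ ({-10/7, 1/68, 9/29, 6, 7} × {-24/5, -5/7, 3/5, 5⋅√3, 6⋅√7})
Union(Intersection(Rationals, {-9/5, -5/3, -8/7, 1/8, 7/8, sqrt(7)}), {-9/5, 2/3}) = {-9/5, -5/3, -8/7, 1/8, 2/3, 7/8}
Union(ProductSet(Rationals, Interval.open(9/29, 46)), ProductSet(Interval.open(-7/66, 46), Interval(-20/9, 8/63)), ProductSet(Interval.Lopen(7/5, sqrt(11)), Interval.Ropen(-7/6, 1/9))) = Union(ProductSet(Interval.open(-7/66, 46), Interval(-20/9, 8/63)), ProductSet(Rationals, Interval.open(9/29, 46)))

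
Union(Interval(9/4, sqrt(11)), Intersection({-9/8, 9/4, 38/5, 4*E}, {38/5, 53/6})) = Union({38/5}, Interval(9/4, sqrt(11)))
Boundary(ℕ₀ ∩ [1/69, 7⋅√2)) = {1, 2, …, 9}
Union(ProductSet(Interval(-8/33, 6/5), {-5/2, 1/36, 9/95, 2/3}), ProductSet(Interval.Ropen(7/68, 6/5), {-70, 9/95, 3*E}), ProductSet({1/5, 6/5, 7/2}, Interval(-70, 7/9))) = Union(ProductSet({1/5, 6/5, 7/2}, Interval(-70, 7/9)), ProductSet(Interval(-8/33, 6/5), {-5/2, 1/36, 9/95, 2/3}), ProductSet(Interval.Ropen(7/68, 6/5), {-70, 9/95, 3*E}))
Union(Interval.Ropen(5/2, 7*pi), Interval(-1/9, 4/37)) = Union(Interval(-1/9, 4/37), Interval.Ropen(5/2, 7*pi))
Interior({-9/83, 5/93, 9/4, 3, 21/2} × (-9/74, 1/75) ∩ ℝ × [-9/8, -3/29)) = ∅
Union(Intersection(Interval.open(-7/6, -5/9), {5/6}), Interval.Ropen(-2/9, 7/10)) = Interval.Ropen(-2/9, 7/10)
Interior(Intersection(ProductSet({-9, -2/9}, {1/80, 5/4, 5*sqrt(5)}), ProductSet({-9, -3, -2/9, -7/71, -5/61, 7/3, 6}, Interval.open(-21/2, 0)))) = EmptySet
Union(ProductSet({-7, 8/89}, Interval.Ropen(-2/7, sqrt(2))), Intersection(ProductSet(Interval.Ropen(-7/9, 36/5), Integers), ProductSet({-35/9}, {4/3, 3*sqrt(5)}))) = ProductSet({-7, 8/89}, Interval.Ropen(-2/7, sqrt(2)))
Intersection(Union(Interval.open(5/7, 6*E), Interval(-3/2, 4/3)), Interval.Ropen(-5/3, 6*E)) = Interval.Ropen(-3/2, 6*E)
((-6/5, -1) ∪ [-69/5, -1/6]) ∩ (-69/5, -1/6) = (-69/5, -1/6)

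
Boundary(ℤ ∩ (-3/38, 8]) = {0, 1, …, 8}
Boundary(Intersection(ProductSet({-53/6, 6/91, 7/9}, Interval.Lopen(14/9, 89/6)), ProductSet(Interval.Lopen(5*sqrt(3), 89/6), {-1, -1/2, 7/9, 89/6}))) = EmptySet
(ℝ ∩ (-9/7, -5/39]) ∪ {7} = (-9/7, -5/39] ∪ {7}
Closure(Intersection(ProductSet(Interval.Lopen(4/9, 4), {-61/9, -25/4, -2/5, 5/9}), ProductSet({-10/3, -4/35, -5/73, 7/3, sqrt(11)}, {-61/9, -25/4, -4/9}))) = ProductSet({7/3, sqrt(11)}, {-61/9, -25/4})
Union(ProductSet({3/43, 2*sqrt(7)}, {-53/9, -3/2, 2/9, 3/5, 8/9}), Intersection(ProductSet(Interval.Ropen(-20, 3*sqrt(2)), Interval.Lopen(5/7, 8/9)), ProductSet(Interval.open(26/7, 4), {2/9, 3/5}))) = ProductSet({3/43, 2*sqrt(7)}, {-53/9, -3/2, 2/9, 3/5, 8/9})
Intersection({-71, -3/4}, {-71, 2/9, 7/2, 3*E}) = {-71}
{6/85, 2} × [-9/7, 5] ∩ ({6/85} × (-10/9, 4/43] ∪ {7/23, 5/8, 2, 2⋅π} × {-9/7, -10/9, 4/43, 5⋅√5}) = ({2} × {-9/7, -10/9, 4/43}) ∪ ({6/85} × (-10/9, 4/43])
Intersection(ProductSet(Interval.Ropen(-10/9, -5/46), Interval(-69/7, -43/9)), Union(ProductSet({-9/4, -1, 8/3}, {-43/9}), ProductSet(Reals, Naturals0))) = ProductSet({-1}, {-43/9})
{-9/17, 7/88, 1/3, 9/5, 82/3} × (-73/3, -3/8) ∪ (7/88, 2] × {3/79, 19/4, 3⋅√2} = ({-9/17, 7/88, 1/3, 9/5, 82/3} × (-73/3, -3/8)) ∪ ((7/88, 2] × {3/79, 19/4, 3⋅√2})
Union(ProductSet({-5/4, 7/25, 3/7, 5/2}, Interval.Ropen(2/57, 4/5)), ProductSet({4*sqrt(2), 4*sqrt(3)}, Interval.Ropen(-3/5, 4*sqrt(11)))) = Union(ProductSet({4*sqrt(2), 4*sqrt(3)}, Interval.Ropen(-3/5, 4*sqrt(11))), ProductSet({-5/4, 7/25, 3/7, 5/2}, Interval.Ropen(2/57, 4/5)))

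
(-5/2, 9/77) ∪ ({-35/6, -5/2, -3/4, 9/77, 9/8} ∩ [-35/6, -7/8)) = {-35/6} ∪ [-5/2, 9/77)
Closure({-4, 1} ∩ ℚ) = {-4, 1}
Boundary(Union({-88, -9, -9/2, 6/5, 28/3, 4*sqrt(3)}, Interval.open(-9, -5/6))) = {-88, -9, -5/6, 6/5, 28/3, 4*sqrt(3)}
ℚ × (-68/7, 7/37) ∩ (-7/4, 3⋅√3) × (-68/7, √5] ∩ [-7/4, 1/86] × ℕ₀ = (ℚ ∩ (-7/4, 1/86]) × {0}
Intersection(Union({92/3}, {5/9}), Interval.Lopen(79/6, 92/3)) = {92/3}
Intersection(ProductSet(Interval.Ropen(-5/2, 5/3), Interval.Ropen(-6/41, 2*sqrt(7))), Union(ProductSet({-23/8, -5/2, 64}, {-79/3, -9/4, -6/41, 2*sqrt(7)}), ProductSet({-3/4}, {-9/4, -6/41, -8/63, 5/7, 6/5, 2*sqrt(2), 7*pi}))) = Union(ProductSet({-5/2}, {-6/41}), ProductSet({-3/4}, {-6/41, -8/63, 5/7, 6/5, 2*sqrt(2)}))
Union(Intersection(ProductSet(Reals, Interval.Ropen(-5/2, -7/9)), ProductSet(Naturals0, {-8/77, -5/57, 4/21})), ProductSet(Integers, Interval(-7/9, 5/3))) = ProductSet(Integers, Interval(-7/9, 5/3))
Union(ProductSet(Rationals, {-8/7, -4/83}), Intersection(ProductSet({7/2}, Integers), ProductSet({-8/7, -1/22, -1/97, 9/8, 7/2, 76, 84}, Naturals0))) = Union(ProductSet({7/2}, Naturals0), ProductSet(Rationals, {-8/7, -4/83}))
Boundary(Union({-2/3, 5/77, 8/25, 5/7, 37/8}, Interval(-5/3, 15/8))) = {-5/3, 15/8, 37/8}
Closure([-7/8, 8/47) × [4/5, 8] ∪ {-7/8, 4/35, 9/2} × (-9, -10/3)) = ({-7/8, 4/35, 9/2} × [-9, -10/3]) ∪ ([-7/8, 8/47] × [4/5, 8])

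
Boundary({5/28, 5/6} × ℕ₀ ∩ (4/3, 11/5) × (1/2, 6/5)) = ∅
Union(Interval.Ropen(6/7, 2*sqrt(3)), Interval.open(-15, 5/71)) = Union(Interval.open(-15, 5/71), Interval.Ropen(6/7, 2*sqrt(3)))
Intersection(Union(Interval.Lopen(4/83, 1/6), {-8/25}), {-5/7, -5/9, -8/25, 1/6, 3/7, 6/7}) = {-8/25, 1/6}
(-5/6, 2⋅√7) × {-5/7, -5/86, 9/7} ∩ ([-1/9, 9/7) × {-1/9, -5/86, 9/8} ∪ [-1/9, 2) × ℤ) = [-1/9, 9/7) × {-5/86}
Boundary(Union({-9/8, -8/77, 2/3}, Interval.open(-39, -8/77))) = {-39, -8/77, 2/3}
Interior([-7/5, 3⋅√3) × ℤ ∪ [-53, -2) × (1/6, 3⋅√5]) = (-53, -2) × ((1/6, 3⋅√5) ∪ ((1/6, 3⋅√5) \ ℤ))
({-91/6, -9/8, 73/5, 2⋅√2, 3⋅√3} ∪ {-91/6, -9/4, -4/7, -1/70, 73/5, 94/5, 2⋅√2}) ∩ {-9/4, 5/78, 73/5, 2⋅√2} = {-9/4, 73/5, 2⋅√2}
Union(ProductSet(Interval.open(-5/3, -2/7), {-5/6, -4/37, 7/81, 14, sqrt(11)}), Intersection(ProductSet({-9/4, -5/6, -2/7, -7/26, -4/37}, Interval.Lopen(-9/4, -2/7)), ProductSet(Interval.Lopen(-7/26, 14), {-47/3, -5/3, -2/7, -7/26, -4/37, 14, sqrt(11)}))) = Union(ProductSet({-4/37}, {-5/3, -2/7}), ProductSet(Interval.open(-5/3, -2/7), {-5/6, -4/37, 7/81, 14, sqrt(11)}))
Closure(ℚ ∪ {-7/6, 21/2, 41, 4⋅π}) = ℝ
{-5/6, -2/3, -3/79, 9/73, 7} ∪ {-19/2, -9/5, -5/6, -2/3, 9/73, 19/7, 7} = {-19/2, -9/5, -5/6, -2/3, -3/79, 9/73, 19/7, 7}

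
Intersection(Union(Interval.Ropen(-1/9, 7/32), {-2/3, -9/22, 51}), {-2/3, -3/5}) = {-2/3}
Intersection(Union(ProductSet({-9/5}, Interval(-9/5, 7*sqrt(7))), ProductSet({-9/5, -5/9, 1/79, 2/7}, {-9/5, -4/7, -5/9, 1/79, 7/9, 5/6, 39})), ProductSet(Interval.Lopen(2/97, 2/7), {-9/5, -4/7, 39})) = ProductSet({2/7}, {-9/5, -4/7, 39})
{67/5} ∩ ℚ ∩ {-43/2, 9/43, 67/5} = {67/5}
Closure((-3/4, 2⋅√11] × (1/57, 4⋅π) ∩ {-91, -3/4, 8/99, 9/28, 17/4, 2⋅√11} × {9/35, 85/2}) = {8/99, 9/28, 17/4, 2⋅√11} × {9/35}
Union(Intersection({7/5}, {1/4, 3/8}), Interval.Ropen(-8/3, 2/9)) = Interval.Ropen(-8/3, 2/9)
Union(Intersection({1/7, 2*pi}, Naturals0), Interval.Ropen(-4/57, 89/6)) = Interval.Ropen(-4/57, 89/6)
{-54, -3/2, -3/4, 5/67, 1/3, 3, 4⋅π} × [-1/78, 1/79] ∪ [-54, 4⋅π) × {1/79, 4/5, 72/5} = ([-54, 4⋅π) × {1/79, 4/5, 72/5}) ∪ ({-54, -3/2, -3/4, 5/67, 1/3, 3, 4⋅π} × [-1/78, 1/79])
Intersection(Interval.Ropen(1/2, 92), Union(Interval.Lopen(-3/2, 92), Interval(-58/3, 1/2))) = Interval.Ropen(1/2, 92)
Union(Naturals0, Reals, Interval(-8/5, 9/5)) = Interval(-oo, oo)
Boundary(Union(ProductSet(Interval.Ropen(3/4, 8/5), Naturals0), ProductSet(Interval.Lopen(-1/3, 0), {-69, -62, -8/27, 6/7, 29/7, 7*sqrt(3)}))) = Union(ProductSet(Interval(-1/3, 0), {-69, -62, -8/27, 6/7, 29/7, 7*sqrt(3)}), ProductSet(Interval(3/4, 8/5), Naturals0))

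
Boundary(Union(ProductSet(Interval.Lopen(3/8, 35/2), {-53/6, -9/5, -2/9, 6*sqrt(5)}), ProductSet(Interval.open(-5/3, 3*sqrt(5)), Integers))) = Union(ProductSet(Interval(-5/3, 3*sqrt(5)), Integers), ProductSet(Interval(3/8, 35/2), {-53/6, -9/5, -2/9, 6*sqrt(5)}))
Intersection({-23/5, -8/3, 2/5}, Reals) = {-23/5, -8/3, 2/5}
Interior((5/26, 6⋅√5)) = (5/26, 6⋅√5)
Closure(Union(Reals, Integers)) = Reals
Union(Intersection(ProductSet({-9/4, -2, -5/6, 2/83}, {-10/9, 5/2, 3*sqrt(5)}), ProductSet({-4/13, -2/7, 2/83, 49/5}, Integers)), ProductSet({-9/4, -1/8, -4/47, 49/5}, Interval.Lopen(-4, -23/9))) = ProductSet({-9/4, -1/8, -4/47, 49/5}, Interval.Lopen(-4, -23/9))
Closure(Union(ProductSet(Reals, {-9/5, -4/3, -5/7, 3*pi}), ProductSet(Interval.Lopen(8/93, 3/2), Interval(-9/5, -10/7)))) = Union(ProductSet(Interval(8/93, 3/2), Interval(-9/5, -10/7)), ProductSet(Reals, {-9/5, -4/3, -5/7, 3*pi}))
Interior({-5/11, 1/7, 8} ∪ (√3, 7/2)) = (√3, 7/2)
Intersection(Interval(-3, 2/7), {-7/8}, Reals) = {-7/8}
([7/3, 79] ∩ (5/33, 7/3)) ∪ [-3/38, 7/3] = [-3/38, 7/3]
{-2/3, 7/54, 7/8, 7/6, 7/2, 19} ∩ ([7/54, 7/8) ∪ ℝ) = {-2/3, 7/54, 7/8, 7/6, 7/2, 19}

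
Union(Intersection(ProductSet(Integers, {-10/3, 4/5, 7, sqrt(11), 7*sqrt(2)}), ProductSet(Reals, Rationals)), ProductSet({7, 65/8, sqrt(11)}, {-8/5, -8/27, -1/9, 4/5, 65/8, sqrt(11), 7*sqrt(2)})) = Union(ProductSet({7, 65/8, sqrt(11)}, {-8/5, -8/27, -1/9, 4/5, 65/8, sqrt(11), 7*sqrt(2)}), ProductSet(Integers, {-10/3, 4/5, 7}))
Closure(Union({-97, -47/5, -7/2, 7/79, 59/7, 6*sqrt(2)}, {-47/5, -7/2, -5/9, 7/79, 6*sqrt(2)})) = {-97, -47/5, -7/2, -5/9, 7/79, 59/7, 6*sqrt(2)}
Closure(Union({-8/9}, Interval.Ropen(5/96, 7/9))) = Union({-8/9}, Interval(5/96, 7/9))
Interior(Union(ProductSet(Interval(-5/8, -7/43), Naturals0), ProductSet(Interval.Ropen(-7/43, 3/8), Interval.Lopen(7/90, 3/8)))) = ProductSet(Interval.open(-7/43, 3/8), Interval.open(7/90, 3/8))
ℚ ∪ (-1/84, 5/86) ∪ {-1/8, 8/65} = ℚ ∪ [-1/84, 5/86]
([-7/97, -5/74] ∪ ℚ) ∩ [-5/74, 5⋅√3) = ℚ ∩ [-5/74, 5⋅√3)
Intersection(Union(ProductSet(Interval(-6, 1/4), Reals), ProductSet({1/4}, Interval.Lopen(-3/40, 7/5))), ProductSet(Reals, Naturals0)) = ProductSet(Interval(-6, 1/4), Naturals0)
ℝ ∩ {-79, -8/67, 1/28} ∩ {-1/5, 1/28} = {1/28}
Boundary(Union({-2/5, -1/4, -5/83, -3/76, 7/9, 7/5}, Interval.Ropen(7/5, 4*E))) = {-2/5, -1/4, -5/83, -3/76, 7/9, 7/5, 4*E}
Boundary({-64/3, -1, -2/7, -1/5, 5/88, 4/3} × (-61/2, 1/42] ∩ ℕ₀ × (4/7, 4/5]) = ∅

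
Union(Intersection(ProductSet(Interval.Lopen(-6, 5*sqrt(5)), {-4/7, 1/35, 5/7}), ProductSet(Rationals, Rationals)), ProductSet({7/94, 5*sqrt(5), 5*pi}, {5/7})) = Union(ProductSet({7/94, 5*sqrt(5), 5*pi}, {5/7}), ProductSet(Intersection(Interval.Lopen(-6, 5*sqrt(5)), Rationals), {-4/7, 1/35, 5/7}))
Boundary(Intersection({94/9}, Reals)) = {94/9}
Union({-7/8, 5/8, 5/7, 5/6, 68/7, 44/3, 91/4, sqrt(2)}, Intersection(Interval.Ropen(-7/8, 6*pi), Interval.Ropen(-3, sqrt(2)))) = Union({68/7, 44/3, 91/4}, Interval(-7/8, sqrt(2)))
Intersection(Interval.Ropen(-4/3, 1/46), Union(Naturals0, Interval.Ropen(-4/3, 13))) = Union(Interval.Ropen(-4/3, 1/46), Range(0, 1, 1))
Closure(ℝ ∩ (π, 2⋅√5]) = [π, 2⋅√5]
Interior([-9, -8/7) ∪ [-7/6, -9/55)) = (-9, -9/55)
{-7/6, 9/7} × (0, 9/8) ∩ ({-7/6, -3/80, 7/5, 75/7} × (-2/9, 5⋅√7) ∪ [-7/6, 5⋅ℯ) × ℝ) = {-7/6, 9/7} × (0, 9/8)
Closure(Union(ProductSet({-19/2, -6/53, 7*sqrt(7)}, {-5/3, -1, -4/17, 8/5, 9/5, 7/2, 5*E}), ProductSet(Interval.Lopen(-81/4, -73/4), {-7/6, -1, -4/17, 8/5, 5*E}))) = Union(ProductSet({-19/2, -6/53, 7*sqrt(7)}, {-5/3, -1, -4/17, 8/5, 9/5, 7/2, 5*E}), ProductSet(Interval(-81/4, -73/4), {-7/6, -1, -4/17, 8/5, 5*E}))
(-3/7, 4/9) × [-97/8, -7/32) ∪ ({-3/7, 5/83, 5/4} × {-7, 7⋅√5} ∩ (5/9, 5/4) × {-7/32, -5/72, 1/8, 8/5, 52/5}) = (-3/7, 4/9) × [-97/8, -7/32)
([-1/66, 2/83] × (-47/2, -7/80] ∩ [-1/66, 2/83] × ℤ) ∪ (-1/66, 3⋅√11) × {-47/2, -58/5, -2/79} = ([-1/66, 2/83] × {-23, -22, …, -1}) ∪ ((-1/66, 3⋅√11) × {-47/2, -58/5, -2/79})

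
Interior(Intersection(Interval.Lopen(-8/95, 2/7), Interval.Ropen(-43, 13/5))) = Interval.open(-8/95, 2/7)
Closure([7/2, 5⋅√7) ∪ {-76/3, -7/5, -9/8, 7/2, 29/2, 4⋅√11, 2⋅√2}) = {-76/3, -7/5, -9/8, 29/2, 4⋅√11, 2⋅√2} ∪ [7/2, 5⋅√7]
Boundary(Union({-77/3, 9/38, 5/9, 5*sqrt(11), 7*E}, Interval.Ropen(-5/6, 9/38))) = {-77/3, -5/6, 9/38, 5/9, 5*sqrt(11), 7*E}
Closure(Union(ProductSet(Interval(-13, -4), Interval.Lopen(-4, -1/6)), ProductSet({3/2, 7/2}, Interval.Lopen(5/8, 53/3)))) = Union(ProductSet({3/2, 7/2}, Interval(5/8, 53/3)), ProductSet(Interval(-13, -4), Interval(-4, -1/6)))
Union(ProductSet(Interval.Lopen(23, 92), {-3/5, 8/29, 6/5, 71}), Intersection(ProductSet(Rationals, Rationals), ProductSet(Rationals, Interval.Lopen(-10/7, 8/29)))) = Union(ProductSet(Interval.Lopen(23, 92), {-3/5, 8/29, 6/5, 71}), ProductSet(Rationals, Intersection(Interval.Lopen(-10/7, 8/29), Rationals)))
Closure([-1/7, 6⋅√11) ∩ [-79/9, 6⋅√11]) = [-1/7, 6⋅√11]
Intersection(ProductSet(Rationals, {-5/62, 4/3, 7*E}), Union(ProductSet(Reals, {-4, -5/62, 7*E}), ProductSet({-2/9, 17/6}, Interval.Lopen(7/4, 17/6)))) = ProductSet(Rationals, {-5/62, 7*E})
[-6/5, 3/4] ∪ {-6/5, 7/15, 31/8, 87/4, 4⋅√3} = [-6/5, 3/4] ∪ {31/8, 87/4, 4⋅√3}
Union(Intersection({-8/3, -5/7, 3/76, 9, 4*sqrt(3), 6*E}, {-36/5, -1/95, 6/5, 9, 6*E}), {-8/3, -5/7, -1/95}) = {-8/3, -5/7, -1/95, 9, 6*E}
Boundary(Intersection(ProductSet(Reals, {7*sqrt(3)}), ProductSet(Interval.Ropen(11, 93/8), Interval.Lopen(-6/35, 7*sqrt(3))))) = ProductSet(Interval(11, 93/8), {7*sqrt(3)})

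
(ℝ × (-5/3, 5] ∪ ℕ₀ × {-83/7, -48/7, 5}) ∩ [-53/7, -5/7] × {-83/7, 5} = [-53/7, -5/7] × {5}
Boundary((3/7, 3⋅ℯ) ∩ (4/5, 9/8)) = {4/5, 9/8}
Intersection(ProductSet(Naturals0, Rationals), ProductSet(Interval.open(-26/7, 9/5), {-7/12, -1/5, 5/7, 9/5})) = ProductSet(Range(0, 2, 1), {-7/12, -1/5, 5/7, 9/5})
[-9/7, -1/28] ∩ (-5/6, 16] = (-5/6, -1/28]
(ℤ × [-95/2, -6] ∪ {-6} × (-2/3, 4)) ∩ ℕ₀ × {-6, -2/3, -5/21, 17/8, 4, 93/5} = ℕ₀ × {-6}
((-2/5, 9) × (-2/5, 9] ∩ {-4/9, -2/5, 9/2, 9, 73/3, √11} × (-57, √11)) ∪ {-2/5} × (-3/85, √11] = ({-2/5} × (-3/85, √11]) ∪ ({9/2, √11} × (-2/5, √11))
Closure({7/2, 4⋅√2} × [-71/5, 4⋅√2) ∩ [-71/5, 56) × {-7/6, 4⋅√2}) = {7/2, 4⋅√2} × {-7/6}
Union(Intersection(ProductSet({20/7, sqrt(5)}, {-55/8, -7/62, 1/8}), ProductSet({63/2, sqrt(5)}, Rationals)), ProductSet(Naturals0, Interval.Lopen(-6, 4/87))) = Union(ProductSet({sqrt(5)}, {-55/8, -7/62, 1/8}), ProductSet(Naturals0, Interval.Lopen(-6, 4/87)))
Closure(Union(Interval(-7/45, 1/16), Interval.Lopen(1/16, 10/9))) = Interval(-7/45, 10/9)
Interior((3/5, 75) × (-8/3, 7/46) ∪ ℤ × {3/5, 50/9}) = ((3/5, 75) ∪ ((3/5, 75) \ ℤ)) × (-8/3, 7/46)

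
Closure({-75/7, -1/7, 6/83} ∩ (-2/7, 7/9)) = {-1/7, 6/83}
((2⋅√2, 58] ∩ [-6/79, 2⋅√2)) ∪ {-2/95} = {-2/95}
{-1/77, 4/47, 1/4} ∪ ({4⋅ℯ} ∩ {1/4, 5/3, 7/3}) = {-1/77, 4/47, 1/4}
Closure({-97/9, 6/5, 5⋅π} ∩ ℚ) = {-97/9, 6/5}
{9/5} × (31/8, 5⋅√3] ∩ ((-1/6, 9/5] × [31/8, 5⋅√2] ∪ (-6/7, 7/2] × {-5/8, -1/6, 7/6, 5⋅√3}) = {9/5} × ((31/8, 5⋅√2] ∪ {5⋅√3})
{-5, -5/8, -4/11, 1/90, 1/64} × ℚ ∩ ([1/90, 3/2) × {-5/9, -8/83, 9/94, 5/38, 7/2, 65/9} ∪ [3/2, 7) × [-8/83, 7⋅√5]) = {1/90, 1/64} × {-5/9, -8/83, 9/94, 5/38, 7/2, 65/9}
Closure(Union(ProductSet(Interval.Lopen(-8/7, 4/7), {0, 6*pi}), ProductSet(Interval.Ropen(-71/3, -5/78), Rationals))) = Union(ProductSet(Interval(-71/3, -5/78), Reals), ProductSet(Interval(-8/7, 4/7), {0, 6*pi}))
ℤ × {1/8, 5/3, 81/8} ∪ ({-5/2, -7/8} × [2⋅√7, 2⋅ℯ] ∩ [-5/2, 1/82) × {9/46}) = ℤ × {1/8, 5/3, 81/8}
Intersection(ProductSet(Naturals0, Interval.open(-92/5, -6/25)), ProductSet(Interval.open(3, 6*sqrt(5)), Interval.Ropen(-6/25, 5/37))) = EmptySet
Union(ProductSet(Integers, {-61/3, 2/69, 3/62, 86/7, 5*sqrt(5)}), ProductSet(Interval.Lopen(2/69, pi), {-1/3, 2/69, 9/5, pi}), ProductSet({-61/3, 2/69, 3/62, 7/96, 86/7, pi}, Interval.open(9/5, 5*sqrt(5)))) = Union(ProductSet({-61/3, 2/69, 3/62, 7/96, 86/7, pi}, Interval.open(9/5, 5*sqrt(5))), ProductSet(Integers, {-61/3, 2/69, 3/62, 86/7, 5*sqrt(5)}), ProductSet(Interval.Lopen(2/69, pi), {-1/3, 2/69, 9/5, pi}))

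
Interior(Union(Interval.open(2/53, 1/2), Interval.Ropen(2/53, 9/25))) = Interval.open(2/53, 1/2)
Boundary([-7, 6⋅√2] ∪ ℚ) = (-∞, -7] ∪ [6⋅√2, ∞)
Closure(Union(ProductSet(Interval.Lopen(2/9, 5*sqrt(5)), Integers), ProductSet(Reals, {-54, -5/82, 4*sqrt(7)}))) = Union(ProductSet(Interval(2/9, 5*sqrt(5)), Integers), ProductSet(Reals, {-54, -5/82, 4*sqrt(7)}))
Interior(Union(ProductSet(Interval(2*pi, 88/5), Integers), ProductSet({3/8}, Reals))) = EmptySet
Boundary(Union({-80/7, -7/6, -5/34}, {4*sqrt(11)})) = {-80/7, -7/6, -5/34, 4*sqrt(11)}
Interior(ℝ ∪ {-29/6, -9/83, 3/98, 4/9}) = ℝ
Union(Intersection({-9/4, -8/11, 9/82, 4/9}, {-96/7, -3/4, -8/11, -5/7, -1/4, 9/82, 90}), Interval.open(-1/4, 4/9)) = Union({-8/11}, Interval.open(-1/4, 4/9))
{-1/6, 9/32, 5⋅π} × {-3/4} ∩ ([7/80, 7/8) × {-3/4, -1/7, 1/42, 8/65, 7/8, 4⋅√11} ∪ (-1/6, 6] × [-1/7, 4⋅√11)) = {9/32} × {-3/4}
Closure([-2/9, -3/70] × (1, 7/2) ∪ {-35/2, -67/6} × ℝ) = ({-35/2, -67/6} × ℝ) ∪ ([-2/9, -3/70] × [1, 7/2])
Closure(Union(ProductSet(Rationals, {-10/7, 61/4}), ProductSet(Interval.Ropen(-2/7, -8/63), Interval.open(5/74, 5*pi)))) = Union(ProductSet({-2/7, -8/63}, Interval(5/74, 5*pi)), ProductSet(Interval(-2/7, -8/63), {5/74, 5*pi}), ProductSet(Interval.Ropen(-2/7, -8/63), Interval.open(5/74, 5*pi)), ProductSet(Reals, {-10/7}), ProductSet(Union(Interval(-oo, -2/7), Interval(-8/63, oo), Rationals), {-10/7, 61/4}))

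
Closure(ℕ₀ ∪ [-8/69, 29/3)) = [-8/69, 29/3] ∪ ℕ₀ ∪ (ℕ₀ \ (-8/69, 29/3))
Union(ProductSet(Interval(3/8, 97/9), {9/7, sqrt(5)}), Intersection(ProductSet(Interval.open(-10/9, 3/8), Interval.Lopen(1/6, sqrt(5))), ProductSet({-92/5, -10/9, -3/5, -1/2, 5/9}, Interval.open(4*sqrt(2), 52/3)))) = ProductSet(Interval(3/8, 97/9), {9/7, sqrt(5)})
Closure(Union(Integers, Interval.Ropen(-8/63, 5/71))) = Union(Integers, Interval(-8/63, 5/71))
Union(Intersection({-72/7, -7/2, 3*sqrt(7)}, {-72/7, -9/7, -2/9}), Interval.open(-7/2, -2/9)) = Union({-72/7}, Interval.open(-7/2, -2/9))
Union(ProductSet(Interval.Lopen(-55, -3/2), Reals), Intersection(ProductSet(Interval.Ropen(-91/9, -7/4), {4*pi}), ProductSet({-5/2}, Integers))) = ProductSet(Interval.Lopen(-55, -3/2), Reals)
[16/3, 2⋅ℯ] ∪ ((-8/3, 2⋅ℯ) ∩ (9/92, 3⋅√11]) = (9/92, 2⋅ℯ]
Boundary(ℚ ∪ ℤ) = ℝ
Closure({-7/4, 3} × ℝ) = {-7/4, 3} × ℝ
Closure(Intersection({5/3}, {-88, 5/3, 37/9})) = {5/3}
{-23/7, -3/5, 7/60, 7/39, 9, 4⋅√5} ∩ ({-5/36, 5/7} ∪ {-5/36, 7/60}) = {7/60}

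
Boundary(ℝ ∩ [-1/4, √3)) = {-1/4, √3}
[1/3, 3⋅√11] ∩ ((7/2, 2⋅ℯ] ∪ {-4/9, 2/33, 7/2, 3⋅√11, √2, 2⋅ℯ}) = {3⋅√11, √2} ∪ [7/2, 2⋅ℯ]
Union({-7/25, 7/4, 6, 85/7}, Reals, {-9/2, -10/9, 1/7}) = Reals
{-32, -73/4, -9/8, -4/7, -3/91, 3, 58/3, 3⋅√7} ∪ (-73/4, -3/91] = {-32, 3, 58/3, 3⋅√7} ∪ [-73/4, -3/91]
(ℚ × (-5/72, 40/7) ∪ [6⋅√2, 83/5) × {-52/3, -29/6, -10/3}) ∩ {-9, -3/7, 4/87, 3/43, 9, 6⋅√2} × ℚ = ({9, 6⋅√2} × {-52/3, -29/6, -10/3}) ∪ ({-9, -3/7, 4/87, 3/43, 9} × (ℚ ∩ (-5/72, 40/7)))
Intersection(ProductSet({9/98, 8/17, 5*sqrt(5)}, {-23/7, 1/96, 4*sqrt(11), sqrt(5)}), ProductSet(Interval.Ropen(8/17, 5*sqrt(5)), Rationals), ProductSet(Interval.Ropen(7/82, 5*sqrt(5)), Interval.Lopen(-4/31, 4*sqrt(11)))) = ProductSet({8/17}, {1/96})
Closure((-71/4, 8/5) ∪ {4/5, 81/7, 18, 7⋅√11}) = [-71/4, 8/5] ∪ {81/7, 18, 7⋅√11}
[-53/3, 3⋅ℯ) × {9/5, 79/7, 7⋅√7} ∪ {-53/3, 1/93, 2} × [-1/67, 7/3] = ({-53/3, 1/93, 2} × [-1/67, 7/3]) ∪ ([-53/3, 3⋅ℯ) × {9/5, 79/7, 7⋅√7})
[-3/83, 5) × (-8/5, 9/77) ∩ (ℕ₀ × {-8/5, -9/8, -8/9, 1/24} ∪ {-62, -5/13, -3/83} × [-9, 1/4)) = ({-3/83} × (-8/5, 9/77)) ∪ ({0, 1, …, 4} × {-9/8, -8/9, 1/24})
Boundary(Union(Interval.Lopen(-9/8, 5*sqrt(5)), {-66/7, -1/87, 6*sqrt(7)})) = {-66/7, -9/8, 5*sqrt(5), 6*sqrt(7)}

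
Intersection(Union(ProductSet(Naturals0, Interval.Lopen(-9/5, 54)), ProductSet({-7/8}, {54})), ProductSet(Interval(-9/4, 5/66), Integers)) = Union(ProductSet({-7/8}, {54}), ProductSet(Range(0, 1, 1), Range(-1, 55, 1)))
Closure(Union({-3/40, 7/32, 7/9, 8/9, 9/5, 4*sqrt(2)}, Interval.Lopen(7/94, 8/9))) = Union({-3/40, 9/5, 4*sqrt(2)}, Interval(7/94, 8/9))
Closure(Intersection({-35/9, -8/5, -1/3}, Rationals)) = {-35/9, -8/5, -1/3}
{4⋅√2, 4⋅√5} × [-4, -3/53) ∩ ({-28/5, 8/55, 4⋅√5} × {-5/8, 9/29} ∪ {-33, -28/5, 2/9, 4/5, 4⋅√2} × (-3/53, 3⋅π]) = {4⋅√5} × {-5/8}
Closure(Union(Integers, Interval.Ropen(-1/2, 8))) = Union(Integers, Interval(-1/2, 8))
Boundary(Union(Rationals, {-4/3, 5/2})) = Reals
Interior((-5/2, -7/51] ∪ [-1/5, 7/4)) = (-5/2, 7/4)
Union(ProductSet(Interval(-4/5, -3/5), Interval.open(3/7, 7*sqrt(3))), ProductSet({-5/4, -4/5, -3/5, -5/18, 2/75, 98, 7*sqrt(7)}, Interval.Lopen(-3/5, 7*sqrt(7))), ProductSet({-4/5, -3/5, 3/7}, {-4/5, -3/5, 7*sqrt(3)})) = Union(ProductSet({-4/5, -3/5, 3/7}, {-4/5, -3/5, 7*sqrt(3)}), ProductSet({-5/4, -4/5, -3/5, -5/18, 2/75, 98, 7*sqrt(7)}, Interval.Lopen(-3/5, 7*sqrt(7))), ProductSet(Interval(-4/5, -3/5), Interval.open(3/7, 7*sqrt(3))))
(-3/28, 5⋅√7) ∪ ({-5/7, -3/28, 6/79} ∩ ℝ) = {-5/7} ∪ [-3/28, 5⋅√7)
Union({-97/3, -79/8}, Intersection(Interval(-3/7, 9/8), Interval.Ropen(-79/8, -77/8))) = {-97/3, -79/8}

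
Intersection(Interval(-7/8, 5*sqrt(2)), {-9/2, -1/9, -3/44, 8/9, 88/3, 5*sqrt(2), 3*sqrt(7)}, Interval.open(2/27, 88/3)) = {8/9, 5*sqrt(2)}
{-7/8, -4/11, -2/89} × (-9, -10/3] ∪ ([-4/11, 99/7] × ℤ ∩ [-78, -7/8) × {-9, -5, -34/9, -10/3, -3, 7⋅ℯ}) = {-7/8, -4/11, -2/89} × (-9, -10/3]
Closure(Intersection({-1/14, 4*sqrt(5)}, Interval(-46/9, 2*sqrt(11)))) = {-1/14}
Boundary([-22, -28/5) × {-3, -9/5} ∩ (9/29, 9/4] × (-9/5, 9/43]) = ∅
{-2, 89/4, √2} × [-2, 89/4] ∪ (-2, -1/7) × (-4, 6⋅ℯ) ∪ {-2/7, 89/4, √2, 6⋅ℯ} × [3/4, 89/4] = ({-2, 89/4, √2} × [-2, 89/4]) ∪ ((-2, -1/7) × (-4, 6⋅ℯ)) ∪ ({-2/7, 89/4, √2, 6⋅ℯ} × [3/4, 89/4])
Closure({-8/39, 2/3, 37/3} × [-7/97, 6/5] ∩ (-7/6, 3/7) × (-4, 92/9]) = {-8/39} × [-7/97, 6/5]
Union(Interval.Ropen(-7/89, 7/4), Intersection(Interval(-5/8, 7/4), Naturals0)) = Union(Interval.Ropen(-7/89, 7/4), Range(0, 2, 1))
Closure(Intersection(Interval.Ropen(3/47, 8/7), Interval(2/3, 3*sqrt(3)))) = Interval(2/3, 8/7)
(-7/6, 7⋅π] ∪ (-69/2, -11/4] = (-69/2, -11/4] ∪ (-7/6, 7⋅π]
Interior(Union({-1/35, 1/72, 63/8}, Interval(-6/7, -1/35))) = Interval.open(-6/7, -1/35)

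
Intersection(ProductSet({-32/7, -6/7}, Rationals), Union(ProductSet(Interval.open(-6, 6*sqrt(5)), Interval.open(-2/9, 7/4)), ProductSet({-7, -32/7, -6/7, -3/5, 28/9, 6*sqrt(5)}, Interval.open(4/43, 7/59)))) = ProductSet({-32/7, -6/7}, Intersection(Interval.open(-2/9, 7/4), Rationals))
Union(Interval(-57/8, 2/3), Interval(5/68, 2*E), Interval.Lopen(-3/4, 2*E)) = Interval(-57/8, 2*E)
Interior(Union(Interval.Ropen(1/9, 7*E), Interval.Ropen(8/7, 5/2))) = Interval.open(1/9, 7*E)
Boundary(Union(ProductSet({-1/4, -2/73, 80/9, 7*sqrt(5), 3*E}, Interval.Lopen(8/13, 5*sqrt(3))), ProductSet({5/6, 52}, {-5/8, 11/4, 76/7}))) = Union(ProductSet({5/6, 52}, {-5/8, 11/4, 76/7}), ProductSet({-1/4, -2/73, 80/9, 7*sqrt(5), 3*E}, Interval(8/13, 5*sqrt(3))))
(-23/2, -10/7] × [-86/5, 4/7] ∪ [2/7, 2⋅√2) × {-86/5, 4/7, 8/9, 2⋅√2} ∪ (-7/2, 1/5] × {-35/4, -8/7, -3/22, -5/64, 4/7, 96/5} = ((-23/2, -10/7] × [-86/5, 4/7]) ∪ ((-7/2, 1/5] × {-35/4, -8/7, -3/22, -5/64, 4/7, 96/5}) ∪ ([2/7, 2⋅√2) × {-86/5, 4/7, 8/9, 2⋅√2})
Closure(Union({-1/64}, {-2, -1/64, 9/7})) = {-2, -1/64, 9/7}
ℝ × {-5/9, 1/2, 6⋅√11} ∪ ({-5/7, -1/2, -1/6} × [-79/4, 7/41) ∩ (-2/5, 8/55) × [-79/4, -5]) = ({-1/6} × [-79/4, -5]) ∪ (ℝ × {-5/9, 1/2, 6⋅√11})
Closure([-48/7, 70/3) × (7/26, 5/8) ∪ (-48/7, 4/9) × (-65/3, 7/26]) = ({-48/7, 4/9} × [-65/3, 7/26]) ∪ ({-48/7, 70/3} × [7/26, 5/8]) ∪ ([-48/7, 4/9] × {-65/3, 7/26}) ∪ ([-48/7, 70/3] × {7/26, 5/8}) ∪ ((-48/7, 4/9) × (-65/3, 7/26]) ∪ ([-48/7, 70/3) × (7/26, 5/8))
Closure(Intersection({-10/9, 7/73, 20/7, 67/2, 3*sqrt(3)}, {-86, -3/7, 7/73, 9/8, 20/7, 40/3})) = {7/73, 20/7}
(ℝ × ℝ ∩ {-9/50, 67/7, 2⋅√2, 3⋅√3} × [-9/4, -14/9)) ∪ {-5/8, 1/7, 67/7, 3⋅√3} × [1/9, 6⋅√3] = ({-5/8, 1/7, 67/7, 3⋅√3} × [1/9, 6⋅√3]) ∪ ({-9/50, 67/7, 2⋅√2, 3⋅√3} × [-9/4, -14/9))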